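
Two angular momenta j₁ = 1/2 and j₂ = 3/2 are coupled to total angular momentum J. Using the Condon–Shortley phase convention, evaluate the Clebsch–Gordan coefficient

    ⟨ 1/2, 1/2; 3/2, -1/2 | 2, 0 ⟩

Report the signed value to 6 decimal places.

+√(1/2) = +0.707107

j₁+j₂−J=0  J+j₁−j₂=1  J−j₁+j₂=3  j₁+j₂+J+1=5
(j₁±m₁, j₂±m₂, J±M) = (1,0,1,2,2,2)
P² = 2
sum k=0..0:
  [0] +1/2 = 1/2
S = 1/2
C² = P²·S² = 1/2 ; C = +0.707107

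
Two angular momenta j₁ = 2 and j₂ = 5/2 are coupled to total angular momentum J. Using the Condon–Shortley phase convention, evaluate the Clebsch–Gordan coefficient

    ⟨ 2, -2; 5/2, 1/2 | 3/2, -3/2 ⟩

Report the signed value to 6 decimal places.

−√(4/35) = -0.338062

triangle: 3!·1!·2!/7! = 12/5040
(j±m)!: 0!·4!·3!·2!·0!·3! = 1728
prefactor² = (2J+1)·Δ·N² = 576/35
  k=3: −1/(3!·0!·1!·0!·0!·2!) = -1/12
Σ = -1/12  ⇒  CG² = 576/35·(-1/12)² = 4/35
CG = −√(4/35) = -0.338062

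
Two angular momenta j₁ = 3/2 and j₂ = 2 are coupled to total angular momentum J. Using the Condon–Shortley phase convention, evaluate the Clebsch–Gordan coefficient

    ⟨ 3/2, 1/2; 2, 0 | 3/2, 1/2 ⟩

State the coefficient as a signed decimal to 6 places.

j₁+j₂−J=2  J+j₁−j₂=1  J−j₁+j₂=2  j₁+j₂+J+1=6
(j₁±m₁, j₂±m₂, J±M) = (2,1,2,2,2,1)
P² = 16/45
sum k=0..1:
  [0] +1/4 = 1/4
  [1] −1/1 = -1
S = -3/4
C² = P²·S² = 1/5 ; C = -0.447214

−√(1/5) ≈ -0.447214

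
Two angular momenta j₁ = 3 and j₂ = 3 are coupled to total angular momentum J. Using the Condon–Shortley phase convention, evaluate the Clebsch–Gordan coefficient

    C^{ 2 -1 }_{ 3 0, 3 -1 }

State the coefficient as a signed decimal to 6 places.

+0.154303  (= +√(1/42))

j₁+j₂−J=4  J+j₁−j₂=2  J−j₁+j₂=2  j₁+j₂+J+1=9
(j₁±m₁, j₂±m₂, J±M) = (3,3,2,4,1,3)
P² = 96/7
sum k=1..2:
  [1] −1/12 = -1/12
  [2] +1/8 = 1/8
S = 1/24
C² = P²·S² = 1/42 ; C = +0.154303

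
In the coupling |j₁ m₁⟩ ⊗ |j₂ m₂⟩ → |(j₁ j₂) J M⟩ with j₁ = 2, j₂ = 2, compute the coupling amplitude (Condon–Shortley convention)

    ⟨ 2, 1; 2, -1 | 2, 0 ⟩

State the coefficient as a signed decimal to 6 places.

j₁+j₂−J=2  J+j₁−j₂=2  J−j₁+j₂=2  j₁+j₂+J+1=7
(j₁±m₁, j₂±m₂, J±M) = (3,1,1,3,2,2)
P² = 8/7
sum k=0..1:
  [0] +1/2 = 1/2
  [1] −1/4 = -1/4
S = 1/4
C² = P²·S² = 1/14 ; C = +0.267261

+0.267261  (= +√(1/14))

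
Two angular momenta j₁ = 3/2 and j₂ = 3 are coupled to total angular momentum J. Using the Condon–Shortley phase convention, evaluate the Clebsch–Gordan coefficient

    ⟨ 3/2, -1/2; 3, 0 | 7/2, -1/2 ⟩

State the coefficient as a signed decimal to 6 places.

triangle: 1!*2!*5!/9! = 240/362880
(j±m)!: 1!*2!*3!*3!*3!*4! = 10368
prefactor² = (2J+1)*Δ*N² = 384/7
  k=0: +1/(0!*1!*2!*3!*0!*2!) = 1/24
  k=1: −1/(1!*0!*1!*2!*1!*3!) = -1/12
Σ = -1/24  ⇒  CG² = 384/7*(-1/24)² = 2/21
CG = −√(2/21) = -0.308607

-0.308607  (= −√(2/21))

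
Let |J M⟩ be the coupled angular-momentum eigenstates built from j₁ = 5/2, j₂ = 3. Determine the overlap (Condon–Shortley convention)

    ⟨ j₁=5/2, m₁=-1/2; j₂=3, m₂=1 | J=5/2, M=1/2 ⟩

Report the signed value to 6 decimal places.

j₁+j₂−J=3  J+j₁−j₂=2  J−j₁+j₂=3  j₁+j₂+J+1=9
(j₁±m₁, j₂±m₂, J±M) = (2,3,4,2,3,2)
P² = 288/35
sum k=1..3:
  [1] −1/24 = -1/24
  [2] +1/4 = 1/4
  [3] −1/24 = -1/24
S = 1/6
C² = P²·S² = 8/35 ; C = +0.478091

+0.478091  (= +√(8/35))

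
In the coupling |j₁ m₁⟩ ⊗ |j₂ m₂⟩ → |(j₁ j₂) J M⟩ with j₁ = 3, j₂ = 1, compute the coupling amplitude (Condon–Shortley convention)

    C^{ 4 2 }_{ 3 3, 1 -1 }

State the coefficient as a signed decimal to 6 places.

+0.188982  (= +√(1/28))

√[9·0!6!2!/9! · 6!0!0!2!6!2!] = √(518400/7)
  +(−1)^0/∏(0,0,0,0,6,2)! = 1/1440  (running 1/1440)
⟨..|..⟩ = √(518400/7)·(1/1440) = +0.188982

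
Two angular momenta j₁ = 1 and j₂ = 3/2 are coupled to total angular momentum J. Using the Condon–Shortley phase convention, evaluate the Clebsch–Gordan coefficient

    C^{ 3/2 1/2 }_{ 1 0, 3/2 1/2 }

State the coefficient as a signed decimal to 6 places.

triangle: 1!×1!×2!/5! = 2/120
(j±m)!: 1!×1!×2!×1!×2!×1! = 4
prefactor² = (2J+1)×Δ×N² = 4/15
  k=0: +1/(0!×1!×1!×2!×0!×0!) = 1/2
  k=1: −1/(1!×0!×0!×1!×1!×1!) = -1
Σ = -1/2  ⇒  CG² = 4/15×(-1/2)² = 1/15
CG = −√(1/15) = -0.258199

-0.258199  (= −√(1/15))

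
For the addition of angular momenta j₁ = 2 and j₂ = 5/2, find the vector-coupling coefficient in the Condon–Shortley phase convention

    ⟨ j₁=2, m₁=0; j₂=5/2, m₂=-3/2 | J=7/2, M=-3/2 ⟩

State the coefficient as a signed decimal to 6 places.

√[8·1!3!4!/9! · 2!2!1!4!2!5!] = √(512/7)
  +(−1)^0/∏(0,1,2,1,1,3)! = 1/12  (running 1/12)
  +(−1)^1/∏(1,0,1,0,2,4)! = -1/48  (running 1/16)
⟨..|..⟩ = √(512/7)·(1/16) = +0.534522

+0.534522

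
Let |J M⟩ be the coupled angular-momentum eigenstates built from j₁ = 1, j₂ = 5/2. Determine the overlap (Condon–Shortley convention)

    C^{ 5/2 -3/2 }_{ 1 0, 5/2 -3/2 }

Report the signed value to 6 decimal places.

√[6·1!1!4!/7! · 1!1!1!4!1!4!] = √(576/35)
  +(−1)^0/∏(0,1,1,1,0,3)! = 1/6  (running 1/6)
  +(−1)^1/∏(1,0,0,0,1,4)! = -1/24  (running 1/8)
⟨..|..⟩ = √(576/35)·(1/8) = +0.507093

+√(9/35) = +0.507093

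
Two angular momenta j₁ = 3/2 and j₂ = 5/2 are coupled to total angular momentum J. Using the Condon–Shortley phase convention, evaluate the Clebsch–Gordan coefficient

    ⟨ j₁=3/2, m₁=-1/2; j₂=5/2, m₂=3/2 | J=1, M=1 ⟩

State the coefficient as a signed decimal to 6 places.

+0.547723

j₁+j₂−J=3  J+j₁−j₂=0  J−j₁+j₂=2  j₁+j₂+J+1=6
(j₁±m₁, j₂±m₂, J±M) = (1,2,4,1,2,0)
P² = 24/5
sum k=2..2:
  [2] +1/4 = 1/4
S = 1/4
C² = P²·S² = 3/10 ; C = +0.547723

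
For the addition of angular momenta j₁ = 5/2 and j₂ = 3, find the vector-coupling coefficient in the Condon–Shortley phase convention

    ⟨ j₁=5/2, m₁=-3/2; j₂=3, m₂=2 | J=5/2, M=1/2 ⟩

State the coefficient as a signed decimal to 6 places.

−√(1/14) ≈ -0.267261

√[6·3!2!3!/9! · 1!4!5!1!3!2!] = √(288/7)
  +(−1)^2/∏(2,1,2,3,0,0)! = 1/24  (running 1/24)
  +(−1)^3/∏(3,0,1,2,1,1)! = -1/12  (running -1/24)
⟨..|..⟩ = √(288/7)·(-1/24) = -0.267261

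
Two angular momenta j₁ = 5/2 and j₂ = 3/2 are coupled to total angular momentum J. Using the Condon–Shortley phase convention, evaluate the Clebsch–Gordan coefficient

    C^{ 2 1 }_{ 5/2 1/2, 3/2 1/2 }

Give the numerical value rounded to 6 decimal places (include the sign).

-0.545545  (= −√(25/84))

triangle: 2!×3!×1!/7! = 12/5040
(j±m)!: 3!×2!×2!×1!×3!×1! = 144
prefactor² = (2J+1)×Δ×N² = 12/7
  k=1: −1/(1!×1!×1!×1!×2!×0!) = -1/2
  k=2: +1/(2!×0!×0!×0!×3!×1!) = 1/12
Σ = -5/12  ⇒  CG² = 12/7×(-5/12)² = 25/84
CG = −√(25/84) = -0.545545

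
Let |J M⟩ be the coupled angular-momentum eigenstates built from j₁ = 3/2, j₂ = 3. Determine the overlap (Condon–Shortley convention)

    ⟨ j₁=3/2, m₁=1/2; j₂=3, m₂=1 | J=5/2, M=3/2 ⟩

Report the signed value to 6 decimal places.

-0.591608

triangle: 2!·1!·4!/8! = 48/40320
(j±m)!: 2!·1!·4!·2!·4!·1! = 2304
prefactor² = (2J+1)·Δ·N² = 576/35
  k=0: +1/(0!·2!·1!·4!·0!·0!) = 1/48
  k=1: −1/(1!·1!·0!·3!·1!·1!) = -1/6
Σ = -7/48  ⇒  CG² = 576/35·(-7/48)² = 7/20
CG = −√(7/20) = -0.591608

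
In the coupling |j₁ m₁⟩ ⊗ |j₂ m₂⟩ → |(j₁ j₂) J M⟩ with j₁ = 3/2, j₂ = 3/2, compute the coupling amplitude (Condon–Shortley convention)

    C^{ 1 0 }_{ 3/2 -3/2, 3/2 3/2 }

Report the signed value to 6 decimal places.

j₁+j₂−J=2  J+j₁−j₂=1  J−j₁+j₂=1  j₁+j₂+J+1=5
(j₁±m₁, j₂±m₂, J±M) = (0,3,3,0,1,1)
P² = 9/5
sum k=2..2:
  [2] +1/2 = 1/2
S = 1/2
C² = P²·S² = 9/20 ; C = +0.670820

+0.670820  (= +√(9/20))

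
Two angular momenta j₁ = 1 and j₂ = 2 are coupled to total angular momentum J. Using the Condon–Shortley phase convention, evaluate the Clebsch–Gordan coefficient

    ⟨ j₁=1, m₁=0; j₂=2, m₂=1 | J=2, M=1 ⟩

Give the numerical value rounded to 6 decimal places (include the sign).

j₁+j₂−J=1  J+j₁−j₂=1  J−j₁+j₂=3  j₁+j₂+J+1=6
(j₁±m₁, j₂±m₂, J±M) = (1,1,3,1,3,1)
P² = 3/2
sum k=0..1:
  [0] +1/6 = 1/6
  [1] −1/2 = -1/2
S = -1/3
C² = P²·S² = 1/6 ; C = -0.408248

-0.408248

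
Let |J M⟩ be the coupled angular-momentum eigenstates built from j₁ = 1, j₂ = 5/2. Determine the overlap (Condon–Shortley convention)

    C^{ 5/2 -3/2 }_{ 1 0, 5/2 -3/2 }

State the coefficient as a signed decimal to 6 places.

√[6·1!1!4!/7! · 1!1!1!4!1!4!] = √(576/35)
  +(−1)^0/∏(0,1,1,1,0,3)! = 1/6  (running 1/6)
  +(−1)^1/∏(1,0,0,0,1,4)! = -1/24  (running 1/8)
⟨..|..⟩ = √(576/35)·(1/8) = +0.507093

+√(9/35) = +0.507093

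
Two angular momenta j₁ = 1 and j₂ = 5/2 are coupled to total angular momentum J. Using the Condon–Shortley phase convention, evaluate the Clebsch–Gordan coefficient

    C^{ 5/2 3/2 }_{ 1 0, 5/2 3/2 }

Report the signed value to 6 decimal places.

triangle: 1!·1!·4!/7! = 24/5040
(j±m)!: 1!·1!·4!·1!·4!·1! = 576
prefactor² = (2J+1)·Δ·N² = 576/35
  k=0: +1/(0!·1!·1!·4!·0!·0!) = 1/24
  k=1: −1/(1!·0!·0!·3!·1!·1!) = -1/6
Σ = -1/8  ⇒  CG² = 576/35·(-1/8)² = 9/35
CG = −√(9/35) = -0.507093

-0.507093  (= −√(9/35))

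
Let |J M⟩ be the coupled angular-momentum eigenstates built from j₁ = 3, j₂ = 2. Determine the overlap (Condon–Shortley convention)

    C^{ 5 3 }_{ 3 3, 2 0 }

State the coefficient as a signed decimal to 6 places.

+0.365148

triangle: 0!*6!*4!/11! = 17280/39916800
(j±m)!: 6!*0!*2!*2!*8!*2! = 232243200
prefactor² = (2J+1)*Δ*N² = 1105920
  k=0: +1/(0!*0!*0!*2!*6!*2!) = 1/2880
Σ = 1/2880  ⇒  CG² = 1105920*1/2880² = 2/15
CG = +√(2/15) = +0.365148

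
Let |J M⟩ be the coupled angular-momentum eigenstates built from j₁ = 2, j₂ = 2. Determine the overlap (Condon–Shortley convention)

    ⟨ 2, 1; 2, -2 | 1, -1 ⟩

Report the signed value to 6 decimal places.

j₁+j₂−J=3  J+j₁−j₂=1  J−j₁+j₂=1  j₁+j₂+J+1=6
(j₁±m₁, j₂±m₂, J±M) = (3,1,0,4,0,2)
P² = 36/5
sum k=0..0:
  [0] +1/6 = 1/6
S = 1/6
C² = P²·S² = 1/5 ; C = +0.447214

+0.447214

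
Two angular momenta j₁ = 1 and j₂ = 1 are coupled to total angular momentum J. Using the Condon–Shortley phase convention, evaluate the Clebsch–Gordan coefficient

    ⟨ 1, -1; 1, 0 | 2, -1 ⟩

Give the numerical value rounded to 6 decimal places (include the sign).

√[5·0!2!2!/5! · 0!2!1!1!1!3!] = √(2)
  +(−1)^0/∏(0,0,2,1,0,1)! = 1/2  (running 1/2)
⟨..|..⟩ = √(2)·(1/2) = +0.707107

+0.707107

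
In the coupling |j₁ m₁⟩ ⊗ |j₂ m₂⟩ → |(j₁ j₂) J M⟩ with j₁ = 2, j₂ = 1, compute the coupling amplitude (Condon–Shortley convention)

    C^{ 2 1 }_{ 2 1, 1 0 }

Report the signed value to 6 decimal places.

+√(1/6) = +0.408248

triangle: 1!·3!·1!/6! = 6/720
(j±m)!: 3!·1!·1!·1!·3!·1! = 36
prefactor² = (2J+1)·Δ·N² = 3/2
  k=0: +1/(0!·1!·1!·1!·2!·0!) = 1/2
  k=1: −1/(1!·0!·0!·0!·3!·1!) = -1/6
Σ = 1/3  ⇒  CG² = 3/2·1/3² = 1/6
CG = +√(1/6) = +0.408248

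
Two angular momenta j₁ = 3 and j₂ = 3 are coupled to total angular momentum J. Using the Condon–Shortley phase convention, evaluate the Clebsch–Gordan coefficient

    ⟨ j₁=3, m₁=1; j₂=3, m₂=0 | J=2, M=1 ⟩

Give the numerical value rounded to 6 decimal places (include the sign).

j₁+j₂−J=4  J+j₁−j₂=2  J−j₁+j₂=2  j₁+j₂+J+1=9
(j₁±m₁, j₂±m₂, J±M) = (4,2,3,3,3,1)
P² = 96/7
sum k=1..2:
  [1] −1/12 = -1/12
  [2] +1/8 = 1/8
S = 1/24
C² = P²·S² = 1/42 ; C = +0.154303

+0.154303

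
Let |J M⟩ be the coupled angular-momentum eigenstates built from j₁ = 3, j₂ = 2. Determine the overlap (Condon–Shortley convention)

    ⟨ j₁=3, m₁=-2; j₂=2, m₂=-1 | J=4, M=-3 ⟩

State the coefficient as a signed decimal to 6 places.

triangle: 1!·5!·3!/10! = 720/3628800
(j±m)!: 1!·5!·1!·3!·1!·7! = 3628800
prefactor² = (2J+1)·Δ·N² = 6480
  k=0: +1/(0!·1!·5!·1!·0!·2!) = 1/240
  k=1: −1/(1!·0!·4!·0!·1!·3!) = -1/144
Σ = -1/360  ⇒  CG² = 6480·(-1/360)² = 1/20
CG = −√(1/20) = -0.223607

-0.223607  (= −√(1/20))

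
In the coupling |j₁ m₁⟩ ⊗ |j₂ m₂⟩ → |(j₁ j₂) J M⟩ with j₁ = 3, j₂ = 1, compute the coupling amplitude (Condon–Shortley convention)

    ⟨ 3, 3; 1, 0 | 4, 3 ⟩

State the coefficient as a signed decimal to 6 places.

j₁+j₂−J=0  J+j₁−j₂=6  J−j₁+j₂=2  j₁+j₂+J+1=9
(j₁±m₁, j₂±m₂, J±M) = (6,0,1,1,7,1)
P² = 129600
sum k=0..0:
  [0] +1/720 = 1/720
S = 1/720
C² = P²·S² = 1/4 ; C = +0.500000

+√(1/4) ≈ +0.500000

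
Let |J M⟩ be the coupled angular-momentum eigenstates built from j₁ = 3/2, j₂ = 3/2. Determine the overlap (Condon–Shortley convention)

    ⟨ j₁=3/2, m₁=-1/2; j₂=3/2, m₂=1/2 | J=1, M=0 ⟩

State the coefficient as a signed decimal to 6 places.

√[3·2!1!1!/5! · 1!2!2!1!1!1!] = √(1/5)
  +(−1)^1/∏(1,1,1,1,0,0)! = -1  (running -1)
  +(−1)^2/∏(2,0,0,0,1,1)! = 1/2  (running -1/2)
⟨..|..⟩ = √(1/5)·(-1/2) = -0.223607

−√(1/20) = -0.223607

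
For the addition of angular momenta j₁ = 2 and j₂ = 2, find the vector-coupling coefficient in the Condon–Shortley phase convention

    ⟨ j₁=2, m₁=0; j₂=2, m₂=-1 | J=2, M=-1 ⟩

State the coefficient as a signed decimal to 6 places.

j₁+j₂−J=2  J+j₁−j₂=2  J−j₁+j₂=2  j₁+j₂+J+1=7
(j₁±m₁, j₂±m₂, J±M) = (2,2,1,3,1,3)
P² = 8/7
sum k=0..1:
  [0] +1/4 = 1/4
  [1] −1/2 = -1/2
S = -1/4
C² = P²·S² = 1/14 ; C = -0.267261

-0.267261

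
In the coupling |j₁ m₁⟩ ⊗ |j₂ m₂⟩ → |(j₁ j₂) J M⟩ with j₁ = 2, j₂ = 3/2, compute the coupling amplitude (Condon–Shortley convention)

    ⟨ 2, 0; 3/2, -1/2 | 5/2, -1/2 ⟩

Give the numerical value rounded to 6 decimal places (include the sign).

+√(3/35) ≈ +0.292770

triangle: 1!*3!*2!/7! = 12/5040
(j±m)!: 2!*2!*1!*2!*2!*3! = 96
prefactor² = (2J+1)*Δ*N² = 48/35
  k=0: +1/(0!*1!*2!*1!*1!*1!) = 1/2
  k=1: −1/(1!*0!*1!*0!*2!*2!) = -1/4
Σ = 1/4  ⇒  CG² = 48/35*1/4² = 3/35
CG = +√(3/35) = +0.292770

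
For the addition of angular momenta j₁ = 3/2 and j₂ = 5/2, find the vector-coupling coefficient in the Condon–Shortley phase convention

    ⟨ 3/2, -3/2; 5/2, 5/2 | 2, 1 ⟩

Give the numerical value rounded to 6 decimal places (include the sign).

√[5·2!1!3!/7! · 0!3!5!0!3!1!] = √(360/7)
  +(−1)^2/∏(2,0,1,3,0,0)! = 1/12  (running 1/12)
⟨..|..⟩ = √(360/7)·(1/12) = +0.597614

+√(5/14) ≈ +0.597614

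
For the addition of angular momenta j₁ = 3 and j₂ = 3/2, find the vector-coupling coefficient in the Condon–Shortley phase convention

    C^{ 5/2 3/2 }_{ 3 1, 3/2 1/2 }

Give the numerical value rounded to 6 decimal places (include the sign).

-0.591608

j₁+j₂−J=2  J+j₁−j₂=4  J−j₁+j₂=1  j₁+j₂+J+1=8
(j₁±m₁, j₂±m₂, J±M) = (4,2,2,1,4,1)
P² = 576/35
sum k=1..2:
  [1] −1/6 = -1/6
  [2] +1/48 = 1/48
S = -7/48
C² = P²·S² = 7/20 ; C = -0.591608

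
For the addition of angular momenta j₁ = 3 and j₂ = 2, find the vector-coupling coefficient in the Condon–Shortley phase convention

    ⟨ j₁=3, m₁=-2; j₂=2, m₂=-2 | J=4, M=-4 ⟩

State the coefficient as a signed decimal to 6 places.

+√(2/5) ≈ +0.632456

j₁+j₂−J=1  J+j₁−j₂=5  J−j₁+j₂=3  j₁+j₂+J+1=10
(j₁±m₁, j₂±m₂, J±M) = (1,5,0,4,0,8)
P² = 207360
sum k=0..0:
  [0] +1/720 = 1/720
S = 1/720
C² = P²·S² = 2/5 ; C = +0.632456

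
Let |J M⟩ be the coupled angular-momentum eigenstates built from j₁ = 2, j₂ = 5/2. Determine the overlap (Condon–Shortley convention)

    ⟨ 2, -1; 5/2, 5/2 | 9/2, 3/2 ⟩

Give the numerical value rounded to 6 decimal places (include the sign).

+√(1/21) ≈ +0.218218

triangle: 0!*4!*5!/10! = 2880/3628800
(j±m)!: 1!*3!*5!*0!*6!*3! = 3110400
prefactor² = (2J+1)*Δ*N² = 172800/7
  k=0: +1/(0!*0!*3!*5!*1!*0!) = 1/720
Σ = 1/720  ⇒  CG² = 172800/7*1/720² = 1/21
CG = +√(1/21) = +0.218218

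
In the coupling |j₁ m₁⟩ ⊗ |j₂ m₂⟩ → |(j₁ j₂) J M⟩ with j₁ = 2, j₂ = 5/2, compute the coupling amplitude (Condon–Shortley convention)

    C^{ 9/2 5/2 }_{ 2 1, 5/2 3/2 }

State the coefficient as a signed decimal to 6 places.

j₁+j₂−J=0  J+j₁−j₂=4  J−j₁+j₂=5  j₁+j₂+J+1=10
(j₁±m₁, j₂±m₂, J±M) = (3,1,4,1,7,2)
P² = 11520
sum k=0..0:
  [0] +1/144 = 1/144
S = 1/144
C² = P²·S² = 5/9 ; C = +0.745356

+√(5/9) = +0.745356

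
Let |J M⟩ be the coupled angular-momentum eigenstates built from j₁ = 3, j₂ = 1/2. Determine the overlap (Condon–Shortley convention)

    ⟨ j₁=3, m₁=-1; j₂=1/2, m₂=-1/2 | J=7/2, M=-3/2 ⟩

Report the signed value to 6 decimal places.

j₁+j₂−J=0  J+j₁−j₂=6  J−j₁+j₂=1  j₁+j₂+J+1=8
(j₁±m₁, j₂±m₂, J±M) = (2,4,0,1,2,5)
P² = 11520/7
sum k=0..0:
  [0] +1/48 = 1/48
S = 1/48
C² = P²·S² = 5/7 ; C = +0.845154

+√(5/7) = +0.845154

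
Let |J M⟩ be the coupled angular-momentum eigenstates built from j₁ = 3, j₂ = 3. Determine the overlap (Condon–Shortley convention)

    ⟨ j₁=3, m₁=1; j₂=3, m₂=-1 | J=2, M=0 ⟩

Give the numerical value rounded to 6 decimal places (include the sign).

j₁+j₂−J=4  J+j₁−j₂=2  J−j₁+j₂=2  j₁+j₂+J+1=9
(j₁±m₁, j₂±m₂, J±M) = (4,2,2,4,2,2)
P² = 256/21
sum k=0..2:
  [0] +1/96 = 1/96
  [1] −1/6 = -1/6
  [2] +1/16 = 1/16
S = -3/32
C² = P²·S² = 3/28 ; C = -0.327327

−√(3/28) = -0.327327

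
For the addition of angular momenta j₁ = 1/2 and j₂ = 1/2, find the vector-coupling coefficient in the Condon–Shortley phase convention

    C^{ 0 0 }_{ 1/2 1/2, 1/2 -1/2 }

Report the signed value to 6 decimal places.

√[1·1!0!0!/2! · 1!0!0!1!0!0!] = √(1/2)
  +(−1)^0/∏(0,1,0,0,0,0)! = 1  (running 1)
⟨..|..⟩ = √(1/2)·(1) = +0.707107

+√(1/2) = +0.707107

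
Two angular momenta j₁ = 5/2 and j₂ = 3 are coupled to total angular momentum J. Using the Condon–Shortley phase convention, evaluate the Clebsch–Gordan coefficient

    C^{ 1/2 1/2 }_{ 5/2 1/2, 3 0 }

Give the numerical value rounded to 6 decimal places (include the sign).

+0.377964  (= +√(1/7))

j₁+j₂−J=5  J+j₁−j₂=0  J−j₁+j₂=1  j₁+j₂+J+1=7
(j₁±m₁, j₂±m₂, J±M) = (3,2,3,3,1,0)
P² = 144/7
sum k=2..2:
  [2] +1/12 = 1/12
S = 1/12
C² = P²·S² = 1/7 ; C = +0.377964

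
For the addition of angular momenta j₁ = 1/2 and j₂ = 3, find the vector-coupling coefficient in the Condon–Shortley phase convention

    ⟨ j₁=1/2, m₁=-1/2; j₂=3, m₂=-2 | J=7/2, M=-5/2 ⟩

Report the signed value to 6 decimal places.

j₁+j₂−J=0  J+j₁−j₂=1  J−j₁+j₂=6  j₁+j₂+J+1=8
(j₁±m₁, j₂±m₂, J±M) = (0,1,1,5,1,6)
P² = 86400/7
sum k=0..0:
  [0] +1/120 = 1/120
S = 1/120
C² = P²·S² = 6/7 ; C = +0.925820

+0.925820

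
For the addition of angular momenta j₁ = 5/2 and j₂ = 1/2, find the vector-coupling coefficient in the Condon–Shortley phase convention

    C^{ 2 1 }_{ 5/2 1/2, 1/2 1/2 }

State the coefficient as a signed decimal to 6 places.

−√(1/3) = -0.577350

triangle: 1!·4!·0!/6! = 24/720
(j±m)!: 3!·2!·1!·0!·3!·1! = 72
prefactor² = (2J+1)·Δ·N² = 12
  k=1: −1/(1!·0!·1!·0!·3!·0!) = -1/6
Σ = -1/6  ⇒  CG² = 12·(-1/6)² = 1/3
CG = −√(1/3) = -0.577350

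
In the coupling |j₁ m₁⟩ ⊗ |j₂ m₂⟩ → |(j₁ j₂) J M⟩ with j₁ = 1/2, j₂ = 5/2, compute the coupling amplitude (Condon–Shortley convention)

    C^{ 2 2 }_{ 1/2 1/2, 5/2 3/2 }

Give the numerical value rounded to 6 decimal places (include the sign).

√[5·1!0!4!/6! · 1!0!4!1!4!0!] = √(96)
  +(−1)^0/∏(0,1,0,4,0,0)! = 1/24  (running 1/24)
⟨..|..⟩ = √(96)·(1/24) = +0.408248

+0.408248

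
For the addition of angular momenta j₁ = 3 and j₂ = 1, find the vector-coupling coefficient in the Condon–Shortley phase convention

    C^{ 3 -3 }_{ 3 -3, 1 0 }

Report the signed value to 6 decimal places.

√[7·1!5!1!/8! · 0!6!1!1!0!6!] = √(10800)
  +(−1)^1/∏(1,0,5,0,0,1)! = -1/120  (running -1/120)
⟨..|..⟩ = √(10800)·(-1/120) = -0.866025

−√(3/4) ≈ -0.866025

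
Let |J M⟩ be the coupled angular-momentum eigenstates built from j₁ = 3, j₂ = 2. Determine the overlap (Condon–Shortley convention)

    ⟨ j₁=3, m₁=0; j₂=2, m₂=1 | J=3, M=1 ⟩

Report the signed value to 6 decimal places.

−√(1/30) ≈ -0.182574

√[7·2!4!2!/9! · 3!3!3!1!4!2!] = √(96/5)
  +(−1)^1/∏(1,1,2,2,2,0)! = -1/8  (running -1/8)
  +(−1)^2/∏(2,0,1,1,3,1)! = 1/12  (running -1/24)
⟨..|..⟩ = √(96/5)·(-1/24) = -0.182574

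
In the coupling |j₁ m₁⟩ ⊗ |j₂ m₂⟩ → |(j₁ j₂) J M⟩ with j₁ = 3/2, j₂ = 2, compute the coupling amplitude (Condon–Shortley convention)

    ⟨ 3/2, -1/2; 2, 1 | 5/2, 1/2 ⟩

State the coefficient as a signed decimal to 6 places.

triangle: 1!·2!·3!/7! = 12/5040
(j±m)!: 1!·2!·3!·1!·3!·2! = 144
prefactor² = (2J+1)·Δ·N² = 72/35
  k=0: +1/(0!·1!·2!·3!·0!·0!) = 1/12
  k=1: −1/(1!·0!·1!·2!·1!·1!) = -1/2
Σ = -5/12  ⇒  CG² = 72/35·(-5/12)² = 5/14
CG = −√(5/14) = -0.597614

−√(5/14) = -0.597614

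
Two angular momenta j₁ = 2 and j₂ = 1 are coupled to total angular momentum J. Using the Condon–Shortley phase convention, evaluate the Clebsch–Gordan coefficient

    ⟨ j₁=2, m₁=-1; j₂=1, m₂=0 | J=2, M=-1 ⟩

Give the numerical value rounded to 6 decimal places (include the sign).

−√(1/6) = -0.408248

√[5·1!3!1!/6! · 1!3!1!1!1!3!] = √(3/2)
  +(−1)^0/∏(0,1,3,1,0,0)! = 1/6  (running 1/6)
  +(−1)^1/∏(1,0,2,0,1,1)! = -1/2  (running -1/3)
⟨..|..⟩ = √(3/2)·(-1/3) = -0.408248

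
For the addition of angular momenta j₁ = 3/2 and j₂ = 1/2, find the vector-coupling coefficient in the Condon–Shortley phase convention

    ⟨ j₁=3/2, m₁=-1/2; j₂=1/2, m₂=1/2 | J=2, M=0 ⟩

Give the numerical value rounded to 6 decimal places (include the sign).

j₁+j₂−J=0  J+j₁−j₂=3  J−j₁+j₂=1  j₁+j₂+J+1=5
(j₁±m₁, j₂±m₂, J±M) = (1,2,1,0,2,2)
P² = 2
sum k=0..0:
  [0] +1/2 = 1/2
S = 1/2
C² = P²·S² = 1/2 ; C = +0.707107

+0.707107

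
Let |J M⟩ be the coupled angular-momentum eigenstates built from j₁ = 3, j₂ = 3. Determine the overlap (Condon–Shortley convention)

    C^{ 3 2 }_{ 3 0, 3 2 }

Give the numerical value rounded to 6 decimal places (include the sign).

√[7·3!3!3!/10! · 3!3!5!1!5!1!] = √(216)
  +(−1)^2/∏(2,1,1,3,2,0)! = 1/24  (running 1/24)
  +(−1)^3/∏(3,0,0,2,3,1)! = -1/72  (running 1/36)
⟨..|..⟩ = √(216)·(1/36) = +0.408248

+0.408248  (= +√(1/6))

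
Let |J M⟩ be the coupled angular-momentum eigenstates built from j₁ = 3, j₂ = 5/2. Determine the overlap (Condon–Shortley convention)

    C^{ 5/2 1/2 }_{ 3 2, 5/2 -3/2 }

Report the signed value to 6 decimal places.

+0.267261  (= +√(1/14))

√[6·3!3!2!/9! · 5!1!1!4!3!2!] = √(288/7)
  +(−1)^0/∏(0,3,1,1,2,1)! = 1/12  (running 1/12)
  +(−1)^1/∏(1,2,0,0,3,2)! = -1/24  (running 1/24)
⟨..|..⟩ = √(288/7)·(1/24) = +0.267261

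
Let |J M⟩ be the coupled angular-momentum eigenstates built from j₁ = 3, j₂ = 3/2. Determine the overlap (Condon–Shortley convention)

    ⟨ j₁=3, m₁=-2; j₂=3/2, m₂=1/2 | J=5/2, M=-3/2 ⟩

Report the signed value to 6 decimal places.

+0.267261  (= +√(1/14))

triangle: 2!×4!×1!/8! = 48/40320
(j±m)!: 1!×5!×2!×1!×1!×4! = 5760
prefactor² = (2J+1)×Δ×N² = 288/7
  k=1: −1/(1!×1!×4!×1!×0!×0!) = -1/24
  k=2: +1/(2!×0!×3!×0!×1!×1!) = 1/12
Σ = 1/24  ⇒  CG² = 288/7×1/24² = 1/14
CG = +√(1/14) = +0.267261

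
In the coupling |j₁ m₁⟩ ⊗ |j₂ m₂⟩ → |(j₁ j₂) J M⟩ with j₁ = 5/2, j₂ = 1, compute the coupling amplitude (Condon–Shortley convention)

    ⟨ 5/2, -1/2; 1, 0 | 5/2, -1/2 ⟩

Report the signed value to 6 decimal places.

−√(1/35) ≈ -0.169031

j₁+j₂−J=1  J+j₁−j₂=4  J−j₁+j₂=1  j₁+j₂+J+1=7
(j₁±m₁, j₂±m₂, J±M) = (2,3,1,1,2,3)
P² = 144/35
sum k=0..1:
  [0] +1/6 = 1/6
  [1] −1/4 = -1/4
S = -1/12
C² = P²·S² = 1/35 ; C = -0.169031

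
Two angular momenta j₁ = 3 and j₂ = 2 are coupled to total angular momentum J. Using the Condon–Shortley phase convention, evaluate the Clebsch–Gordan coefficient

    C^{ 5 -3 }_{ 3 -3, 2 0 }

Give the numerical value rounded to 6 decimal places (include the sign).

+√(2/15) = +0.365148

triangle: 0!*6!*4!/11! = 17280/39916800
(j±m)!: 0!*6!*2!*2!*2!*8! = 232243200
prefactor² = (2J+1)*Δ*N² = 1105920
  k=0: +1/(0!*0!*6!*2!*0!*2!) = 1/2880
Σ = 1/2880  ⇒  CG² = 1105920*1/2880² = 2/15
CG = +√(2/15) = +0.365148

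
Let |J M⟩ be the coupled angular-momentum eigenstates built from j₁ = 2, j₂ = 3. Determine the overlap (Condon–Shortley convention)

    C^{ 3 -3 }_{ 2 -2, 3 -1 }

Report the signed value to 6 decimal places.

+0.408248

triangle: 2!×2!×4!/9! = 96/362880
(j±m)!: 0!×4!×2!×4!×0!×6! = 829440
prefactor² = (2J+1)×Δ×N² = 1536
  k=2: +1/(2!×0!×2!×0!×0!×4!) = 1/96
Σ = 1/96  ⇒  CG² = 1536×1/96² = 1/6
CG = +√(1/6) = +0.408248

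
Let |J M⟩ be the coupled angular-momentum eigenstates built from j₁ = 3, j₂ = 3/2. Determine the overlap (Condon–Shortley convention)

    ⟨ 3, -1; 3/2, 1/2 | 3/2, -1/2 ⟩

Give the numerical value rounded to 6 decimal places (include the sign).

+√(12/35) ≈ +0.585540

j₁+j₂−J=3  J+j₁−j₂=3  J−j₁+j₂=0  j₁+j₂+J+1=7
(j₁±m₁, j₂±m₂, J±M) = (2,4,2,1,1,2)
P² = 192/35
sum k=2..2:
  [2] +1/4 = 1/4
S = 1/4
C² = P²·S² = 12/35 ; C = +0.585540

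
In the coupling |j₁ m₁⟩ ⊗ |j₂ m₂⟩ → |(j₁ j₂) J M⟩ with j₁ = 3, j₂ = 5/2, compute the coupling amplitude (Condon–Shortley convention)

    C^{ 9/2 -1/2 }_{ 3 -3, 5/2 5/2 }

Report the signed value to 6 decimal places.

−√(5/231) = -0.147122

j₁+j₂−J=1  J+j₁−j₂=5  J−j₁+j₂=4  j₁+j₂+J+1=11
(j₁±m₁, j₂±m₂, J±M) = (0,6,5,0,4,5)
P² = 13824000/77
sum k=1..1:
  [1] −1/2880 = -1/2880
S = -1/2880
C² = P²·S² = 5/231 ; C = -0.147122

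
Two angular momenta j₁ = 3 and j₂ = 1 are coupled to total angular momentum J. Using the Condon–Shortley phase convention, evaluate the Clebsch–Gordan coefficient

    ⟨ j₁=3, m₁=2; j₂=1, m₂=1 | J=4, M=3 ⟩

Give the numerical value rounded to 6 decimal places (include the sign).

+√(3/4) = +0.866025

triangle: 0!·6!·2!/9! = 1440/362880
(j±m)!: 5!·1!·2!·0!·7!·1! = 1209600
prefactor² = (2J+1)·Δ·N² = 43200
  k=0: +1/(0!·0!·1!·2!·5!·0!) = 1/240
Σ = 1/240  ⇒  CG² = 43200·1/240² = 3/4
CG = +√(3/4) = +0.866025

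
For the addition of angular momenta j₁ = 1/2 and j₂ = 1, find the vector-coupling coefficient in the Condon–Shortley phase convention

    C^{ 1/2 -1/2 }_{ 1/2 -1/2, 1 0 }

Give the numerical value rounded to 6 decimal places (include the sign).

-0.577350

triangle: 1!*0!*1!/3! = 1/6
(j±m)!: 0!*1!*1!*1!*0!*1! = 1
prefactor² = (2J+1)*Δ*N² = 1/3
  k=1: −1/(1!*0!*0!*0!*0!*1!) = -1
Σ = -1  ⇒  CG² = 1/3*(-1)² = 1/3
CG = −√(1/3) = -0.577350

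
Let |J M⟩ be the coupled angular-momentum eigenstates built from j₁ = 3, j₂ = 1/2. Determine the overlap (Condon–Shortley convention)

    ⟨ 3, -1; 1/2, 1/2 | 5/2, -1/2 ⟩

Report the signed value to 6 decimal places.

−√(4/7) ≈ -0.755929

triangle: 1!*5!*0!/7! = 120/5040
(j±m)!: 2!*4!*1!*0!*2!*3! = 576
prefactor² = (2J+1)*Δ*N² = 576/7
  k=1: −1/(1!*0!*3!*0!*2!*0!) = -1/12
Σ = -1/12  ⇒  CG² = 576/7*(-1/12)² = 4/7
CG = −√(4/7) = -0.755929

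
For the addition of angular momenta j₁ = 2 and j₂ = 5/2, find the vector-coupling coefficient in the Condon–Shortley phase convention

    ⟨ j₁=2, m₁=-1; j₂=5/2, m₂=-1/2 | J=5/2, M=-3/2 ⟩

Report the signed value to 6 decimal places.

−√(6/35) = -0.414039

j₁+j₂−J=2  J+j₁−j₂=2  J−j₁+j₂=3  j₁+j₂+J+1=8
(j₁±m₁, j₂±m₂, J±M) = (1,3,2,3,1,4)
P² = 216/35
sum k=1..2:
  [1] −1/4 = -1/4
  [2] +1/12 = 1/12
S = -1/6
C² = P²·S² = 6/35 ; C = -0.414039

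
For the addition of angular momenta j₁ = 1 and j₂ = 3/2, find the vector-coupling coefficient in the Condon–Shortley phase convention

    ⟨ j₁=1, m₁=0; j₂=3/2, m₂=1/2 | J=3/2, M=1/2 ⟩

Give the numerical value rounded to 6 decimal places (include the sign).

-0.258199

triangle: 1!·1!·2!/5! = 2/120
(j±m)!: 1!·1!·2!·1!·2!·1! = 4
prefactor² = (2J+1)·Δ·N² = 4/15
  k=0: +1/(0!·1!·1!·2!·0!·0!) = 1/2
  k=1: −1/(1!·0!·0!·1!·1!·1!) = -1
Σ = -1/2  ⇒  CG² = 4/15·(-1/2)² = 1/15
CG = −√(1/15) = -0.258199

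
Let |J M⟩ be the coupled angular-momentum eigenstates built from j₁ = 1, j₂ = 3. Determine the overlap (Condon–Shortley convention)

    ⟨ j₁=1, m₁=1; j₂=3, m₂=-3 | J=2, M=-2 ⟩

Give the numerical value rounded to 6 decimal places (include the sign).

√[5·2!0!4!/7! · 2!0!0!6!0!4!] = √(11520/7)
  +(−1)^0/∏(0,2,0,0,0,4)! = 1/48  (running 1/48)
⟨..|..⟩ = √(11520/7)·(1/48) = +0.845154

+√(5/7) ≈ +0.845154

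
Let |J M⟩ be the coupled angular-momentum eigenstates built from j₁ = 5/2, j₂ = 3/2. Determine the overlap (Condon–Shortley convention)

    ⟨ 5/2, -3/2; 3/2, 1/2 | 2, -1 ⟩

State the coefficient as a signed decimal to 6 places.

+√(1/42) ≈ +0.154303

√[5·2!3!1!/7! · 1!4!2!1!1!3!] = √(24/7)
  +(−1)^1/∏(1,1,3,1,0,0)! = -1/6  (running -1/6)
  +(−1)^2/∏(2,0,2,0,1,1)! = 1/4  (running 1/12)
⟨..|..⟩ = √(24/7)·(1/12) = +0.154303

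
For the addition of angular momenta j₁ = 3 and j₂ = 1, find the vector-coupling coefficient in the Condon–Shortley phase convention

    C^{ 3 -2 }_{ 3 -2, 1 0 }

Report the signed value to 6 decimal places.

j₁+j₂−J=1  J+j₁−j₂=5  J−j₁+j₂=1  j₁+j₂+J+1=8
(j₁±m₁, j₂±m₂, J±M) = (1,5,1,1,1,5)
P² = 300
sum k=0..1:
  [0] +1/120 = 1/120
  [1] −1/24 = -1/24
S = -1/30
C² = P²·S² = 1/3 ; C = -0.577350

-0.577350  (= −√(1/3))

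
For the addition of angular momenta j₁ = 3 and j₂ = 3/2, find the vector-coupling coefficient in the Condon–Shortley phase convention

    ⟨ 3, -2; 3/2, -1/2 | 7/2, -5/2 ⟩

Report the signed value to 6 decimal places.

j₁+j₂−J=1  J+j₁−j₂=5  J−j₁+j₂=2  j₁+j₂+J+1=9
(j₁±m₁, j₂±m₂, J±M) = (1,5,1,2,1,6)
P² = 6400/7
sum k=0..1:
  [0] +1/120 = 1/120
  [1] −1/48 = -1/48
S = -1/80
C² = P²·S² = 1/7 ; C = -0.377964

-0.377964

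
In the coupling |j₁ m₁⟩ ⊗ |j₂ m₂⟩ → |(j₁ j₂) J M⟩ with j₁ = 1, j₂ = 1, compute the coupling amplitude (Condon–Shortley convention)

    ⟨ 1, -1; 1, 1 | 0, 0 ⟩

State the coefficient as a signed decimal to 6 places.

+0.577350

√[1·2!0!0!/3! · 0!2!2!0!0!0!] = √(4/3)
  +(−1)^2/∏(2,0,0,0,0,0)! = 1/2  (running 1/2)
⟨..|..⟩ = √(4/3)·(1/2) = +0.577350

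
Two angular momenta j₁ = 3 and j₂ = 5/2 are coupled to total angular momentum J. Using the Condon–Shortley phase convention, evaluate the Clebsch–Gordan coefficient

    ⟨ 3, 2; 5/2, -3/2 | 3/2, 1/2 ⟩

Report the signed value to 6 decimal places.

√[4·4!2!1!/8! · 5!1!1!4!2!1!] = √(192/7)
  +(−1)^0/∏(0,4,1,1,1,0)! = 1/24  (running 1/24)
  +(−1)^1/∏(1,3,0,0,2,1)! = -1/12  (running -1/24)
⟨..|..⟩ = √(192/7)·(-1/24) = -0.218218

−√(1/21) ≈ -0.218218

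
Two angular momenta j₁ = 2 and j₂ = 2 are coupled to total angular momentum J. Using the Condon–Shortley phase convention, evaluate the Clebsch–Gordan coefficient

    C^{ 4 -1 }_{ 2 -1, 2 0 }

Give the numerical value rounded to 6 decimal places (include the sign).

+0.654654  (= +√(3/7))

√[9·0!4!4!/9! · 1!3!2!2!3!5!] = √(1728/7)
  +(−1)^0/∏(0,0,3,2,1,2)! = 1/24  (running 1/24)
⟨..|..⟩ = √(1728/7)·(1/24) = +0.654654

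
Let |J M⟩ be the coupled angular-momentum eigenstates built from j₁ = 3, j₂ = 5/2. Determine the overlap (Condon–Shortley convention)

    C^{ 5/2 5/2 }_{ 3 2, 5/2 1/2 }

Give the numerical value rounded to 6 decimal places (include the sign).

-0.597614  (= −√(5/14))

triangle: 3!*3!*2!/9! = 72/362880
(j±m)!: 5!*1!*3!*2!*5!*0! = 172800
prefactor² = (2J+1)*Δ*N² = 1440/7
  k=1: −1/(1!*2!*0!*2!*3!*0!) = -1/24
Σ = -1/24  ⇒  CG² = 1440/7*(-1/24)² = 5/14
CG = −√(5/14) = -0.597614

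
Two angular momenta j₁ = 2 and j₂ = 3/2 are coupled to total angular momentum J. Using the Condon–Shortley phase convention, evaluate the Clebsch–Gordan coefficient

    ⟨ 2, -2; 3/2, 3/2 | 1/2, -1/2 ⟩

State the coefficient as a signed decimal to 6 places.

√[2·3!1!0!/5! · 0!4!3!0!0!1!] = √(72/5)
  +(−1)^3/∏(3,0,1,0,0,0)! = -1/6  (running -1/6)
⟨..|..⟩ = √(72/5)·(-1/6) = -0.632456

-0.632456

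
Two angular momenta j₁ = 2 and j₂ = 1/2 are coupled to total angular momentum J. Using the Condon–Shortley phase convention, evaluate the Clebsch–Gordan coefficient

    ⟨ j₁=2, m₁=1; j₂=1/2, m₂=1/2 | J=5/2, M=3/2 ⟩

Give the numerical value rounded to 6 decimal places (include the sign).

+√(4/5) = +0.894427

j₁+j₂−J=0  J+j₁−j₂=4  J−j₁+j₂=1  j₁+j₂+J+1=6
(j₁±m₁, j₂±m₂, J±M) = (3,1,1,0,4,1)
P² = 144/5
sum k=0..0:
  [0] +1/6 = 1/6
S = 1/6
C² = P²·S² = 4/5 ; C = +0.894427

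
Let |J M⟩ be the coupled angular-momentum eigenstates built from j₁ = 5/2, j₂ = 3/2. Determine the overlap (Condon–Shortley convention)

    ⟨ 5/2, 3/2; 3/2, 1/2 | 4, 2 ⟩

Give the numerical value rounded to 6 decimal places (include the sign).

j₁+j₂−J=0  J+j₁−j₂=5  J−j₁+j₂=3  j₁+j₂+J+1=9
(j₁±m₁, j₂±m₂, J±M) = (4,1,2,1,6,2)
P² = 8640/7
sum k=0..0:
  [0] +1/48 = 1/48
S = 1/48
C² = P²·S² = 15/28 ; C = +0.731925

+√(15/28) ≈ +0.731925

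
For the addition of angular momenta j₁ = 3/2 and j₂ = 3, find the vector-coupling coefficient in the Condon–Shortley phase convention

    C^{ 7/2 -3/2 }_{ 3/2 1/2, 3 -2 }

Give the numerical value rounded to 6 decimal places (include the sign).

+√(3/7) = +0.654654

j₁+j₂−J=1  J+j₁−j₂=2  J−j₁+j₂=5  j₁+j₂+J+1=9
(j₁±m₁, j₂±m₂, J±M) = (2,1,1,5,2,5)
P² = 6400/21
sum k=0..1:
  [0] +1/24 = 1/24
  [1] −1/240 = -1/240
S = 3/80
C² = P²·S² = 3/7 ; C = +0.654654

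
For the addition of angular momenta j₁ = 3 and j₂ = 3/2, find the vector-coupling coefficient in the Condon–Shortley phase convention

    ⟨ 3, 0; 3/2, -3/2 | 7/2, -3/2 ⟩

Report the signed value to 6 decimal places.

√[8·1!5!2!/9! · 3!3!0!3!2!5!] = √(1920/7)
  +(−1)^0/∏(0,1,3,0,2,2)! = 1/24  (running 1/24)
⟨..|..⟩ = √(1920/7)·(1/24) = +0.690066

+0.690066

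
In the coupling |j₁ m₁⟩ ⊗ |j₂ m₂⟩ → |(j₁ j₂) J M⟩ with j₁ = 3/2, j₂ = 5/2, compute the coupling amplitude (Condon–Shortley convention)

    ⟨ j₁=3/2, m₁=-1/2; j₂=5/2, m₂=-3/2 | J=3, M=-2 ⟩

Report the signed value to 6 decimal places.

√[7·1!2!4!/8! · 1!2!1!4!1!5!] = √(48)
  +(−1)^0/∏(0,1,2,1,0,3)! = 1/12  (running 1/12)
  +(−1)^1/∏(1,0,1,0,1,4)! = -1/24  (running 1/24)
⟨..|..⟩ = √(48)·(1/24) = +0.288675

+√(1/12) = +0.288675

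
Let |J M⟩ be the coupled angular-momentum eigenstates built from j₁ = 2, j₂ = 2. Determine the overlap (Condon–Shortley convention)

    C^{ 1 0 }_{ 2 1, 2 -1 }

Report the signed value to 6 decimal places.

triangle: 3!*1!*1!/6! = 6/720
(j±m)!: 3!*1!*1!*3!*1!*1! = 36
prefactor² = (2J+1)*Δ*N² = 9/10
  k=0: +1/(0!*3!*1!*1!*0!*0!) = 1/6
  k=1: −1/(1!*2!*0!*0!*1!*1!) = -1/2
Σ = -1/3  ⇒  CG² = 9/10*(-1/3)² = 1/10
CG = −√(1/10) = -0.316228

-0.316228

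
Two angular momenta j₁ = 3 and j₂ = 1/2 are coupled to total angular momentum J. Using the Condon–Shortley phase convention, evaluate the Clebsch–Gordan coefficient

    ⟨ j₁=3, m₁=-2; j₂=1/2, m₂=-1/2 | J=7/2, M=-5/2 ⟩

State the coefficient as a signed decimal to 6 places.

j₁+j₂−J=0  J+j₁−j₂=6  J−j₁+j₂=1  j₁+j₂+J+1=8
(j₁±m₁, j₂±m₂, J±M) = (1,5,0,1,1,6)
P² = 86400/7
sum k=0..0:
  [0] +1/120 = 1/120
S = 1/120
C² = P²·S² = 6/7 ; C = +0.925820

+0.925820  (= +√(6/7))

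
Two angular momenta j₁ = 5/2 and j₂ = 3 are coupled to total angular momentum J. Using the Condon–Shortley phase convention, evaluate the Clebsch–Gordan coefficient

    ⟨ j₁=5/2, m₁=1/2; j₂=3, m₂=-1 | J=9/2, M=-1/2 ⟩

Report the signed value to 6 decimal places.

√[10·1!4!5!/11! · 3!2!2!4!4!5!] = √(92160/77)
  +(−1)^0/∏(0,1,2,2,2,3)! = 1/48  (running 1/48)
  +(−1)^1/∏(1,0,1,1,3,4)! = -1/144  (running 1/72)
⟨..|..⟩ = √(92160/77)·(1/72) = +0.480500

+√(160/693) = +0.480500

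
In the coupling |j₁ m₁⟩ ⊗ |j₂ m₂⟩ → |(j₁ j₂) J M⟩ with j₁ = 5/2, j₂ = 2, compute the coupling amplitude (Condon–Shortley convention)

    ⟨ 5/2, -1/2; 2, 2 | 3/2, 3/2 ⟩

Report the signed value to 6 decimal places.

√[4·3!2!1!/7! · 2!3!4!0!3!0!] = √(576/35)
  +(−1)^3/∏(3,0,0,1,2,0)! = -1/12  (running -1/12)
⟨..|..⟩ = √(576/35)·(-1/12) = -0.338062

−√(4/35) ≈ -0.338062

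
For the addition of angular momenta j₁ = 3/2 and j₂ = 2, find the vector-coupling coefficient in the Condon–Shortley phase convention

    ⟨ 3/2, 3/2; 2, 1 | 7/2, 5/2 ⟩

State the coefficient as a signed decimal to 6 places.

triangle: 0!×3!×4!/8! = 144/40320
(j±m)!: 3!×0!×3!×1!×6!×1! = 25920
prefactor² = (2J+1)×Δ×N² = 5184/7
  k=0: +1/(0!×0!×0!×3!×3!×1!) = 1/36
Σ = 1/36  ⇒  CG² = 5184/7×1/36² = 4/7
CG = +√(4/7) = +0.755929

+√(4/7) = +0.755929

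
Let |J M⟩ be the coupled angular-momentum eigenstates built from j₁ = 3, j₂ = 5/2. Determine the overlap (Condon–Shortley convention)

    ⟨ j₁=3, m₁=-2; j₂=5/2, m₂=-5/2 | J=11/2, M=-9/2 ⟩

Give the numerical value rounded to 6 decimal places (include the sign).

+0.738549  (= +√(6/11))

triangle: 0!·6!·5!/12! = 86400/479001600
(j±m)!: 1!·5!·0!·5!·1!·10! = 52254720000
prefactor² = (2J+1)·Δ·N² = 1244160000/11
  k=0: +1/(0!·0!·5!·0!·1!·5!) = 1/14400
Σ = 1/14400  ⇒  CG² = 1244160000/11·1/14400² = 6/11
CG = +√(6/11) = +0.738549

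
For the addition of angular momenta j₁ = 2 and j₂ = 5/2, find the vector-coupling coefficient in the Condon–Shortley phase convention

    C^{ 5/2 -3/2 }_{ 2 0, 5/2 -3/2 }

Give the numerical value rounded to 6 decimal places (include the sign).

j₁+j₂−J=2  J+j₁−j₂=2  J−j₁+j₂=3  j₁+j₂+J+1=8
(j₁±m₁, j₂±m₂, J±M) = (2,2,1,4,1,4)
P² = 288/35
sum k=0..1:
  [0] +1/8 = 1/8
  [1] −1/6 = -1/6
S = -1/24
C² = P²·S² = 1/70 ; C = -0.119523

-0.119523  (= −√(1/70))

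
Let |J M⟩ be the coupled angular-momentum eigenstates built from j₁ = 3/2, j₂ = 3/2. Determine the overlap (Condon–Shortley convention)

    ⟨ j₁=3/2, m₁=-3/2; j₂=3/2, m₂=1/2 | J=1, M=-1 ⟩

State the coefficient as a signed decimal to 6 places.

j₁+j₂−J=2  J+j₁−j₂=1  J−j₁+j₂=1  j₁+j₂+J+1=5
(j₁±m₁, j₂±m₂, J±M) = (0,3,2,1,0,2)
P² = 6/5
sum k=2..2:
  [2] +1/2 = 1/2
S = 1/2
C² = P²·S² = 3/10 ; C = +0.547723

+√(3/10) = +0.547723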